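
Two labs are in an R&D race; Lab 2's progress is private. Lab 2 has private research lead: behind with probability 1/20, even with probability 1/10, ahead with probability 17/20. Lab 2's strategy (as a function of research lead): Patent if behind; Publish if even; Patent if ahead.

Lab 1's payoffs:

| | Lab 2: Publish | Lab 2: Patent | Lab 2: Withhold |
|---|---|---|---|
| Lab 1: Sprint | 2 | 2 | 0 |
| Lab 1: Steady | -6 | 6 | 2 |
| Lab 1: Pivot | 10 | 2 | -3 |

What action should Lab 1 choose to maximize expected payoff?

E[Sprint] = 1/20·(2) + 1/10·(2) + 17/20·(2) = 2
E[Steady] = 1/20·(6) + 1/10·(-6) + 17/20·(6) = 24/5
E[Pivot] = 1/20·(2) + 1/10·(10) + 17/20·(2) = 14/5
Best response: Steady (24/5 is the largest).

Steady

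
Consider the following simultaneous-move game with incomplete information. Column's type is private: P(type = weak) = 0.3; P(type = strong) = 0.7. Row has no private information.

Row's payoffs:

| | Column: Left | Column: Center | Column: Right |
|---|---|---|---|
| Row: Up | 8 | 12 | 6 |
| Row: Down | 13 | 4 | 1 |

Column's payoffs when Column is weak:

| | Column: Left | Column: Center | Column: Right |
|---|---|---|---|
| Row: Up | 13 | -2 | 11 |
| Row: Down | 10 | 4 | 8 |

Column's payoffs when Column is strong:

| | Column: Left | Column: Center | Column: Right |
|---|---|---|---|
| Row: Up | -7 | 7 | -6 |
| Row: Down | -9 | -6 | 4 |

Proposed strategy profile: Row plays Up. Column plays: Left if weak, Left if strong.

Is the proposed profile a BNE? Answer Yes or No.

No

A profile is a BNE iff every type of every player is best-responding given beliefs about the other side.
Row plays Up: E[Up] = 0.3·(8) + 0.7·(8) = 8; E[Down] = 13. Not best-responding. ✗
Column (type weak), facing Up: Left gives 13, Center gives -2, Right gives 11. Proposed Left is best. ✓
Column (type strong), facing Up: Left gives -7, Center gives 7, Right gives -6. Proposed Left is not best — profitable deviation exists. ✗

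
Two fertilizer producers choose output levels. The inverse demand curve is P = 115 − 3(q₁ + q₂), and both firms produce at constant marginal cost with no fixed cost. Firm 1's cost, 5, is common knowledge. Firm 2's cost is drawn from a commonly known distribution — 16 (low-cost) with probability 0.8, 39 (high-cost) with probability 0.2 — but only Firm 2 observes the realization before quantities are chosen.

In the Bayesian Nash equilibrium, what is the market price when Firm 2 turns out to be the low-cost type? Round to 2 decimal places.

44.57

Firm 2 with cost c maximizes (115 − 3(q₁+q₂) − c)·q₂, giving q₂(c) = (115 − c − 3q₁)/6.
E[c₂] = 0.8·16 + 0.2·39 = 20.6
Firm 1's FOC against E[q₂] yields q₁ = (115 − 2·5 + E[c₂])/9 = (115 − 10 + 20.6)/9 = 13.9556.
q₂(low-cost) = 9.52222, so P = 115 − 3·(13.9556 + 9.52222) = 44.5667.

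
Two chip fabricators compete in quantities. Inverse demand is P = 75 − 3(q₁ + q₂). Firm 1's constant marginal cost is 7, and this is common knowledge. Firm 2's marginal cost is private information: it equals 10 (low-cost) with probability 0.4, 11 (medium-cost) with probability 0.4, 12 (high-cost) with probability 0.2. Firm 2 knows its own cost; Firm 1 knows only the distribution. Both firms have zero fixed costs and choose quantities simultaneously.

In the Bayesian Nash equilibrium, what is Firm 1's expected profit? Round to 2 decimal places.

Type-c best response for Firm 2: q₂(c) = (75 − c)/6 − q₁/2.
Firm 1 maximizes expected profit; its first-order condition is 75 − 6q₁ − 3E[q₂] − 7 = 0.
Substituting E[q₂] and solving: E[c₂] = 10.8, so q₁ = (75 − 2·7 + 10.8)/9 = 7.97778.
E[P] = 75 − 3·(q₁ + E[q₂]) = 30.9333; Firm 1's expected profit = (E[P] − 7)·q₁ = (30.9333 − 7)·7.97778 = 190.935.

190.93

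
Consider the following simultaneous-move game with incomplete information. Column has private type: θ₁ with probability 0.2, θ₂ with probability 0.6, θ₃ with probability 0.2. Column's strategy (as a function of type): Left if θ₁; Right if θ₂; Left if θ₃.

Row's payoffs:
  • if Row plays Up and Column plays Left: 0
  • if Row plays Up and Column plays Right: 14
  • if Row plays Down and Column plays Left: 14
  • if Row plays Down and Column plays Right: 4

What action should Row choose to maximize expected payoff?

Up

Compute Row's expected payoff for each action, taking the expectation over Column's type.
E[Up] = 0.2·(0) + 0.6·(14) + 0.2·(0) = 8.4
E[Down] = 0.2·(14) + 0.6·(4) + 0.2·(14) = 8
Best response: Up (8.4 is the largest).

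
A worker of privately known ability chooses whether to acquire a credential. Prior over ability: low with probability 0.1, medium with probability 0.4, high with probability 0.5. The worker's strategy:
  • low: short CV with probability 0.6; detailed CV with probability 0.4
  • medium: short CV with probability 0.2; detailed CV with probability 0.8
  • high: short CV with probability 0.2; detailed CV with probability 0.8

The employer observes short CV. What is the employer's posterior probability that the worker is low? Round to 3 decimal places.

0.250

P(short CV) = 0.1·0.6 + 0.4·0.2 + 0.5·0.2 = 0.24
P(low | short CV) = (0.1·0.6) / 0.24 = 0.06 / 0.24 = 0.25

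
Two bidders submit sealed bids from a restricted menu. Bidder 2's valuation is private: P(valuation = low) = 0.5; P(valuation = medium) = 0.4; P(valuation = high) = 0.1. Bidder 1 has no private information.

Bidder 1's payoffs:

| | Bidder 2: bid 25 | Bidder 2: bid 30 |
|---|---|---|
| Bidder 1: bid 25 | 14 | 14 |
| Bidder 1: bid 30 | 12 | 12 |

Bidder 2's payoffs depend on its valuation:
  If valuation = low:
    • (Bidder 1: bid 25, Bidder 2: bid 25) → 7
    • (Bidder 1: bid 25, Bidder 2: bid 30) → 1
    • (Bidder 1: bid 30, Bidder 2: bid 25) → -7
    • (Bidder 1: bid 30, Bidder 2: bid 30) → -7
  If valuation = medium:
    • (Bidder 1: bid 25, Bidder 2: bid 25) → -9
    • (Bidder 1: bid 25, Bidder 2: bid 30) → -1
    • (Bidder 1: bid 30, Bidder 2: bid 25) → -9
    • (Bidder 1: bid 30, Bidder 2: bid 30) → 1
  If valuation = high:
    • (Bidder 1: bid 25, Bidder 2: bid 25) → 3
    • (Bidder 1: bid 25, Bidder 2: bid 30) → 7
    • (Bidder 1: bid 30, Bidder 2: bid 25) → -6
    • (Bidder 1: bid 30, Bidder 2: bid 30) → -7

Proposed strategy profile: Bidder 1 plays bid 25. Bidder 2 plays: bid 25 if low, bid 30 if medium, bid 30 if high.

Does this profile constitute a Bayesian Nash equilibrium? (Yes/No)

Yes

Bidder 1 plays bid 25: E[bid 25] = 0.5·(14) + 0.4·(14) + 0.1·(14) = 14; E[bid 30] = 12. Best-responding. ✓
Bidder 2 (valuation low), facing bid 25: bid 25 gives 7, bid 30 gives 1. Proposed bid 25 is best. ✓
Bidder 2 (valuation medium), facing bid 25: bid 25 gives -9, bid 30 gives -1. Proposed bid 30 is best. ✓
Bidder 2 (valuation high), facing bid 25: bid 25 gives 3, bid 30 gives 7. Proposed bid 30 is best. ✓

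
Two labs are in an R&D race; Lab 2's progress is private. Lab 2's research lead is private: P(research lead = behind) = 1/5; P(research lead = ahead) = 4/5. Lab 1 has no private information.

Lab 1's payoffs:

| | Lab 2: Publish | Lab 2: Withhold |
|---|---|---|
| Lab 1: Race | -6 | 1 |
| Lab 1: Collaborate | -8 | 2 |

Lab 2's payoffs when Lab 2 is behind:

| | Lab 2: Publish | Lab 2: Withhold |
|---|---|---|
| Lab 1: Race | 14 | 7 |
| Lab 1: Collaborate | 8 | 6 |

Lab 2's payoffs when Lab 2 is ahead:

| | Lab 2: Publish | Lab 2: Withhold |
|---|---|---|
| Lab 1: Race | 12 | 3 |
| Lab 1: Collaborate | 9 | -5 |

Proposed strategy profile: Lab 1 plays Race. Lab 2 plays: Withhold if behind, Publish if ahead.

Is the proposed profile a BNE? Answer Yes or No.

No

A profile is a BNE iff every type of every player is best-responding given beliefs about the other side.
Lab 1 plays Race: E[Race] = 1/5·(1) + 4/5·(-6) = -23/5; E[Collaborate] = -6. Best-responding. ✓
Lab 2 (research lead behind), facing Race: Publish gives 14, Withhold gives 7. Proposed Withhold is not best — profitable deviation exists. ✗
Lab 2 (research lead ahead), facing Race: Publish gives 12, Withhold gives 3. Proposed Publish is best. ✓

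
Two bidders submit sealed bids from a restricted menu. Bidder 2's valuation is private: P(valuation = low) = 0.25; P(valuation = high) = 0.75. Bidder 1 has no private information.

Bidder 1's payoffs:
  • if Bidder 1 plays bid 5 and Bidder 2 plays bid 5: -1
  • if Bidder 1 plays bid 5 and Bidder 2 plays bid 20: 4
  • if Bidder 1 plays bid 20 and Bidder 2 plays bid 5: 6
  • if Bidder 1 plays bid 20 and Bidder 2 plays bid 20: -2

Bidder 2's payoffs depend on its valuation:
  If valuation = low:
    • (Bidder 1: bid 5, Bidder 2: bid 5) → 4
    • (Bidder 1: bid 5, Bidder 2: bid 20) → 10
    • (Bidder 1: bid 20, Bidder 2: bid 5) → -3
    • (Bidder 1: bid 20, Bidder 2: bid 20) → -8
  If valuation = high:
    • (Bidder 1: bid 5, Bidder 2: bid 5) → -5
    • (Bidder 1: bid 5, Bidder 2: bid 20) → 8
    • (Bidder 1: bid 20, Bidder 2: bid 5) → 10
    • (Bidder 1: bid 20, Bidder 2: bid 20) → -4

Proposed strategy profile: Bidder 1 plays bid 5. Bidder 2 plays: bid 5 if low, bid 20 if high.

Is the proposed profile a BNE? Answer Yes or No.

No

Bidder 1 plays bid 5: E[bid 5] = 0.25·(-1) + 0.75·(4) = 2.75; E[bid 20] = 0. Best-responding. ✓
Bidder 2 (valuation low), facing bid 5: bid 5 gives 4, bid 20 gives 10. Proposed bid 5 is not best — profitable deviation exists. ✗
Bidder 2 (valuation high), facing bid 5: bid 5 gives -5, bid 20 gives 8. Proposed bid 20 is best. ✓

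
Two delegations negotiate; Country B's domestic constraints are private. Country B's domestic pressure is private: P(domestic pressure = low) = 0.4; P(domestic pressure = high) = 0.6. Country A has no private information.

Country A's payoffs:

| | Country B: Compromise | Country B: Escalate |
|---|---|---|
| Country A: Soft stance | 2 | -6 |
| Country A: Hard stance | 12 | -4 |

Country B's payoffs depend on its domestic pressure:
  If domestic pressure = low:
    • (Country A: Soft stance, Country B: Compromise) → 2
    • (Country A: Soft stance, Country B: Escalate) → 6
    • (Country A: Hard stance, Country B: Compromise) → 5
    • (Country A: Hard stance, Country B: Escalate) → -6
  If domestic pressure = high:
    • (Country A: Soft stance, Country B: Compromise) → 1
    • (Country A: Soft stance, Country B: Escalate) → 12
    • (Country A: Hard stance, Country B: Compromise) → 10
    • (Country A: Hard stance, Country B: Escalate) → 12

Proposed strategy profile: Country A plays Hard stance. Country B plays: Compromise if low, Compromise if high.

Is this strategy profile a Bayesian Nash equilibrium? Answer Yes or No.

A profile is a BNE iff every type of every player is best-responding given beliefs about the other side.
Country A plays Hard stance: E[Hard stance] = 0.4·(12) + 0.6·(12) = 12; E[Soft stance] = 2. Best-responding. ✓
Country B (domestic pressure low), facing Hard stance: Compromise gives 5, Escalate gives -6. Proposed Compromise is best. ✓
Country B (domestic pressure high), facing Hard stance: Compromise gives 10, Escalate gives 12. Proposed Compromise is not best — profitable deviation exists. ✗

No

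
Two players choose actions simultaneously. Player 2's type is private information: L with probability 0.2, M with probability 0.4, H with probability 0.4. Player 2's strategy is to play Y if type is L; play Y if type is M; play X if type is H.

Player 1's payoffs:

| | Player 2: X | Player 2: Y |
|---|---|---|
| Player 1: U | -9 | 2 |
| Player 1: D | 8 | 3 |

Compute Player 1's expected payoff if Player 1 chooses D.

E[D] = 0.2·3 + 0.4·3 + 0.4·8 = 0.6 + 1.2 + 3.2 = 5

5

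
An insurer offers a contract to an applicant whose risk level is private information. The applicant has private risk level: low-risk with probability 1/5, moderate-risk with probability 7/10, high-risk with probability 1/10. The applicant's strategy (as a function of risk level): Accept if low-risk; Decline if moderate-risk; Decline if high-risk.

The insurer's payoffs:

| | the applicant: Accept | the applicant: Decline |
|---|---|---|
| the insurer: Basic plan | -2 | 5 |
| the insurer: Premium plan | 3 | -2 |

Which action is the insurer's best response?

Basic plan

E[Basic plan] = 1/5·(-2) + 7/10·(5) + 1/10·(5) = 18/5
E[Premium plan] = 1/5·(3) + 7/10·(-2) + 1/10·(-2) = -1
Best response: Basic plan (18/5 is the largest).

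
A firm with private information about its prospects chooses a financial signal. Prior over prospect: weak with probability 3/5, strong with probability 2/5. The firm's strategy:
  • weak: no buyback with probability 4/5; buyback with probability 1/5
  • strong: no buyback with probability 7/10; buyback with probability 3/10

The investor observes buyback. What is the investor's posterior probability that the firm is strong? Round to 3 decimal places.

0.500

P(buyback) = (3/5)·(1/5) + (2/5)·(3/10) = 6/25
P(strong | buyback) = ((2/5)·(3/10)) / (6/25) = (3/25) / (6/25) = 1/2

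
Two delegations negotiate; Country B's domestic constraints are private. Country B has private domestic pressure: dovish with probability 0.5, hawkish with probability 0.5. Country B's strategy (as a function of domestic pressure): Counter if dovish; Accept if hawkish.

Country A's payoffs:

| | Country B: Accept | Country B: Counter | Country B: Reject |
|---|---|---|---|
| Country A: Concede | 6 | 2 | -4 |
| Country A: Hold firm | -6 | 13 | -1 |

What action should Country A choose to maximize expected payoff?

Concede

Compute Country A's expected payoff for each action, taking the expectation over Country B's type.
E[Concede] = 0.5·(2) + 0.5·(6) = 4
E[Hold firm] = 0.5·(13) + 0.5·(-6) = 3.5
Best response: Concede (4 is the largest).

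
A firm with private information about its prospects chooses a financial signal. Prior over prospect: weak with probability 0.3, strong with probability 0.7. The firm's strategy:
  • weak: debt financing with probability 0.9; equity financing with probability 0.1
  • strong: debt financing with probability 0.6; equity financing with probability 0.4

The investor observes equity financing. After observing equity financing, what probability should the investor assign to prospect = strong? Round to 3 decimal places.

0.903

P(equity financing) = 0.3·0.1 + 0.7·0.4 = 0.31
P(strong | equity financing) = (0.7·0.4) / 0.31 = 0.28 / 0.31 = 0.903226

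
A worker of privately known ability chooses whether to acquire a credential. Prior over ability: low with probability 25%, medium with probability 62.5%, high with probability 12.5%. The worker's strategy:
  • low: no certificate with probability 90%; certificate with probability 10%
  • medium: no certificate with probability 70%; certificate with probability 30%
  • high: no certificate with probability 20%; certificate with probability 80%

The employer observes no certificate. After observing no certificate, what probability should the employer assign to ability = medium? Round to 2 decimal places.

0.64

P(no certificate) = 0.25·0.9 + 0.625·0.7 + 0.125·0.2 = 0.6875
P(medium | no certificate) = (0.625·0.7) / 0.6875 = 0.4375 / 0.6875 = 0.636364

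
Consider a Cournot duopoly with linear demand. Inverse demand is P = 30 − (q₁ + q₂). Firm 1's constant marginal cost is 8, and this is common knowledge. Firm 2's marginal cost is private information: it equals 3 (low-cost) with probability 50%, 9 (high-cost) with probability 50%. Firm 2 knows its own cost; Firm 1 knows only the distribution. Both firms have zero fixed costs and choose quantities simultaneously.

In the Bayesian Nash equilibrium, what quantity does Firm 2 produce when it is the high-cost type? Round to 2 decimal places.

Type-c best response for Firm 2: q₂(c) = (30 − c)/2 − q₁/2.
Firm 1 maximizes expected profit; its first-order condition is 30 − 2q₁ − E[q₂] − 8 = 0.
Substituting E[q₂] and solving: E[c₂] = 6, so q₁ = (30 − 2·8 + 6)/3 = 6.66667.
q₂(high-cost) = (30 − 9 − 6.66667)/2 = 7.16667.

7.17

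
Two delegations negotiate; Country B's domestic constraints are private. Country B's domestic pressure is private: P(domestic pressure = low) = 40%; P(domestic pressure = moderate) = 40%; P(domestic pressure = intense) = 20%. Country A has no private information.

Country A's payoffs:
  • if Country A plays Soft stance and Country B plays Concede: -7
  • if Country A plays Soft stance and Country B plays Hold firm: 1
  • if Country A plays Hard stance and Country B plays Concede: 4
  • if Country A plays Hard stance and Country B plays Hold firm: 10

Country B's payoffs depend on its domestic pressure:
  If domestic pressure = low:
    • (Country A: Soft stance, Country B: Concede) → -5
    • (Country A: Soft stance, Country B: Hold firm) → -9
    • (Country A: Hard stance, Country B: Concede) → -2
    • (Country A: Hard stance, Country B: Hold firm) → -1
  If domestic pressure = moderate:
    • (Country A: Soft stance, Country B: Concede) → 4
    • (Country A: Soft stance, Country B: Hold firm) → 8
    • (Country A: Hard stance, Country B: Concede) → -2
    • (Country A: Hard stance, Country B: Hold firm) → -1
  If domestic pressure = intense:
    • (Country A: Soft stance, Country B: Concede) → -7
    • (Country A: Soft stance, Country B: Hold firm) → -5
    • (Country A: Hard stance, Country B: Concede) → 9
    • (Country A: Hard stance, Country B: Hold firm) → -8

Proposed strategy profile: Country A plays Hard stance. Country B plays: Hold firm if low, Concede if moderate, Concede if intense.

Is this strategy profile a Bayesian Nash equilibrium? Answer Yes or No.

Country A plays Hard stance: E[Hard stance] = 0.4·(10) + 0.4·(4) + 0.2·(4) = 6.4; E[Soft stance] = -3.8. Best-responding. ✓
Country B (domestic pressure low), facing Hard stance: Concede gives -2, Hold firm gives -1. Proposed Hold firm is best. ✓
Country B (domestic pressure moderate), facing Hard stance: Concede gives -2, Hold firm gives -1. Proposed Concede is not best — profitable deviation exists. ✗
Country B (domestic pressure intense), facing Hard stance: Concede gives 9, Hold firm gives -8. Proposed Concede is best. ✓

No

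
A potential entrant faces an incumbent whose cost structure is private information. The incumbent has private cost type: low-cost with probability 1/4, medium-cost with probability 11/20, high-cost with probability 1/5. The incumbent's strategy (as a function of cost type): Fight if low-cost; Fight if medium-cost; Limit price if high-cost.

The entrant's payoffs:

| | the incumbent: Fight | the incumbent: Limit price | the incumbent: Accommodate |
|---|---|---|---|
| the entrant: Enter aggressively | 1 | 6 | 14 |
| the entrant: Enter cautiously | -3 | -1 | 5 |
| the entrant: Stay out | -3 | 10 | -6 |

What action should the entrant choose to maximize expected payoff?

Enter aggressively

Compute the entrant's expected payoff for each action, taking the expectation over the incumbent's type.
E[Enter aggressively] = 1/4·(1) + 11/20·(1) + 1/5·(6) = 2
E[Enter cautiously] = 1/4·(-3) + 11/20·(-3) + 1/5·(-1) = -13/5
E[Stay out] = 1/4·(-3) + 11/20·(-3) + 1/5·(10) = -2/5
Best response: Enter aggressively (2 is the largest).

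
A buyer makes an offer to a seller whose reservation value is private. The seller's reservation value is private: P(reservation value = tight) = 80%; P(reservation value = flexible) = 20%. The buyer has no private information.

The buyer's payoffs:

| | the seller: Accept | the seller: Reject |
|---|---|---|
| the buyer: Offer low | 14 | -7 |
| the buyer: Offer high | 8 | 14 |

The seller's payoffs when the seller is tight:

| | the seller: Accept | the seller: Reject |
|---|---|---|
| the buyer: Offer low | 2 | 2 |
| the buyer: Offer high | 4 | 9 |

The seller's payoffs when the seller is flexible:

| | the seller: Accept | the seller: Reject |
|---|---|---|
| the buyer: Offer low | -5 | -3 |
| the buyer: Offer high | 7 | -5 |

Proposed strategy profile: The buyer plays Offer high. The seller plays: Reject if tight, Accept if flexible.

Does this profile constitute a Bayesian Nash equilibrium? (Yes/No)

Yes

The buyer plays Offer high: E[Offer high] = 0.8·(14) + 0.2·(8) = 12.8; E[Offer low] = -2.8. Best-responding. ✓
The seller (reservation value tight), facing Offer high: Accept gives 4, Reject gives 9. Proposed Reject is best. ✓
The seller (reservation value flexible), facing Offer high: Accept gives 7, Reject gives -5. Proposed Accept is best. ✓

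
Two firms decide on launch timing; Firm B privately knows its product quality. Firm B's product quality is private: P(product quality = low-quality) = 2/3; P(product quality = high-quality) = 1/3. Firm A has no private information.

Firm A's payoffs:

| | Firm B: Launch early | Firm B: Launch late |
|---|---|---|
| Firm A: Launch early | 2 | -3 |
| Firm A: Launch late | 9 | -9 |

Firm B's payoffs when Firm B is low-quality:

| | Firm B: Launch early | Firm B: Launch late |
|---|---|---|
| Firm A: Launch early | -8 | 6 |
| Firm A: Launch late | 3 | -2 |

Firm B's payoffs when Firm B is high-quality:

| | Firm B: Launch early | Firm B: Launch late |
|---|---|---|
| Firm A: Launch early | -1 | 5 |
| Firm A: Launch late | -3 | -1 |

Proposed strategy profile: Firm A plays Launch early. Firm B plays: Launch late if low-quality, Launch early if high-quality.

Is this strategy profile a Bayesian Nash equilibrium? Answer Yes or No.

Firm A plays Launch early: E[Launch early] = 2/3·(-3) + 1/3·(2) = -4/3; E[Launch late] = -3. Best-responding. ✓
Firm B (product quality low-quality), facing Launch early: Launch early gives -8, Launch late gives 6. Proposed Launch late is best. ✓
Firm B (product quality high-quality), facing Launch early: Launch early gives -1, Launch late gives 5. Proposed Launch early is not best — profitable deviation exists. ✗

No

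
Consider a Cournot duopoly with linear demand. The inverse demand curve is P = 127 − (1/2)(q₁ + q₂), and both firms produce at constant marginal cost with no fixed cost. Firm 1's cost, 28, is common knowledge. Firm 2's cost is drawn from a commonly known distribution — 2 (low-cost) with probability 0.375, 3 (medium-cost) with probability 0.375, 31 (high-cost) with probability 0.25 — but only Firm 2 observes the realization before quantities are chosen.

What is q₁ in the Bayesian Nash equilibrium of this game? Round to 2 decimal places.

53.75

Type-c best response for Firm 2: q₂(c) = (127 − c) − q₁/2.
Firm 1 maximizes expected profit; its first-order condition is 127 − q₁ − (1/2)E[q₂] − 28 = 0.
Substituting E[q₂] and solving: E[c₂] = 9.625, so q₁ = (127 − 2·28 + 9.625)/(3/2) = 53.75.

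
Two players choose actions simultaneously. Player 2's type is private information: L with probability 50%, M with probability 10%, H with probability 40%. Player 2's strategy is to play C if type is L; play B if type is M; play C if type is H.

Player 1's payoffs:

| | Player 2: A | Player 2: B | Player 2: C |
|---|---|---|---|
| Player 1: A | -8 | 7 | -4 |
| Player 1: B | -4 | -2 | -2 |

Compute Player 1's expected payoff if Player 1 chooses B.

Take the expectation over Player 2's type, weighting each type's action by its prior probability.
E[B] = 0.5·(-2) + 0.1·(-2) + 0.4·(-2) = (-1) + (-0.2) + (-0.8) = -2

-2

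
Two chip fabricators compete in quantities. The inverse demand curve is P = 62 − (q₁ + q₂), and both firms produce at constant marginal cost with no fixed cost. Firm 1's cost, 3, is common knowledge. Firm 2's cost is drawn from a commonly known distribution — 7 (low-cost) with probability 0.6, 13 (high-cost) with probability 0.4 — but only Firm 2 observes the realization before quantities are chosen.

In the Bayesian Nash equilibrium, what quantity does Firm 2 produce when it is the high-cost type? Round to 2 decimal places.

13.60

Firm 2 with cost c maximizes (62 − (q₁+q₂) − c)·q₂, giving q₂(c) = (62 − c − q₁)/2.
E[c₂] = 0.6·7 + 0.4·13 = 9.4
Firm 1's FOC against E[q₂] yields q₁ = (62 − 2·3 + E[c₂])/3 = (62 − 6 + 9.4)/3 = 21.8.
q₂(high-cost) = (62 − 13 − 21.8)/2 = 13.6.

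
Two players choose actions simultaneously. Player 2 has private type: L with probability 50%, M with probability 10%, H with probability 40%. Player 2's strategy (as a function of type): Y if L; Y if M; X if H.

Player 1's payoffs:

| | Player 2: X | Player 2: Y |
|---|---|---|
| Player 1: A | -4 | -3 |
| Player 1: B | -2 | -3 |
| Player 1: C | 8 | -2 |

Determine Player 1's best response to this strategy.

Compute Player 1's expected payoff for each action, taking the expectation over Player 2's type.
E[A] = 0.5·(-3) + 0.1·(-3) + 0.4·(-4) = -3.4
E[B] = 0.5·(-3) + 0.1·(-3) + 0.4·(-2) = -2.6
E[C] = 0.5·(-2) + 0.1·(-2) + 0.4·(8) = 2
Best response: C (2 is the largest).

C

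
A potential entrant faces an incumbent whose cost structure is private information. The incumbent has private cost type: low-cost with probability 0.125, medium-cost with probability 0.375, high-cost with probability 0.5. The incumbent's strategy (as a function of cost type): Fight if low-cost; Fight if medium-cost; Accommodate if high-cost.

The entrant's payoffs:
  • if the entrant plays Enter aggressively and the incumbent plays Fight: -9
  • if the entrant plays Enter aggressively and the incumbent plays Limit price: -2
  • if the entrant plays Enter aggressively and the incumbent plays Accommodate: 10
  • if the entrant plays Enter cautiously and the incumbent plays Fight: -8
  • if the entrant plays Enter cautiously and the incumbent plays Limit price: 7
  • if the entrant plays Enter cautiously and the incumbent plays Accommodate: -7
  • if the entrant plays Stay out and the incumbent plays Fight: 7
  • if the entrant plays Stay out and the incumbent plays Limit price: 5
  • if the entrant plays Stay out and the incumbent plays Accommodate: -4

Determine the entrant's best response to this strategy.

Stay out

Compute the entrant's expected payoff for each action, taking the expectation over the incumbent's type.
E[Enter aggressively] = 0.125·(-9) + 0.375·(-9) + 0.5·(10) = 0.5
E[Enter cautiously] = 0.125·(-8) + 0.375·(-8) + 0.5·(-7) = -7.5
E[Stay out] = 0.125·(7) + 0.375·(7) + 0.5·(-4) = 1.5
Best response: Stay out (1.5 is the largest).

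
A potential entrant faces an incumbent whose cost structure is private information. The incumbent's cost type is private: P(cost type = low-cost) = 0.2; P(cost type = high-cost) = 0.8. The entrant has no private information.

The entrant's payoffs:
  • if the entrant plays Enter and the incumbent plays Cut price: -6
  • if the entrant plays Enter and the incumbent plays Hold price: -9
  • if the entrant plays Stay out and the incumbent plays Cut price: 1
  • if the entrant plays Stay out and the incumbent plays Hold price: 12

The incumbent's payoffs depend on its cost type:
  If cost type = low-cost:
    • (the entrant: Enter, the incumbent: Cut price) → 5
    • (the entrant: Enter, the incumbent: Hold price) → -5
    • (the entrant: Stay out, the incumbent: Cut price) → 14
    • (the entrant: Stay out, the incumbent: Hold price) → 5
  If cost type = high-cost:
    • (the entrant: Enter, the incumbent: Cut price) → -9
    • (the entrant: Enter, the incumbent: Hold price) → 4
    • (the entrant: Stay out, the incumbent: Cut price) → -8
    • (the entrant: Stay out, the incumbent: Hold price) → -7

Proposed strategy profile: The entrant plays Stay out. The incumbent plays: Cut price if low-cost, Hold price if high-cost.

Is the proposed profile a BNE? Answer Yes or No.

Yes

The entrant plays Stay out: E[Stay out] = 0.2·(1) + 0.8·(12) = 9.8; E[Enter] = -8.4. Best-responding. ✓
The incumbent (cost type low-cost), facing Stay out: Cut price gives 14, Hold price gives 5. Proposed Cut price is best. ✓
The incumbent (cost type high-cost), facing Stay out: Cut price gives -8, Hold price gives -7. Proposed Hold price is best. ✓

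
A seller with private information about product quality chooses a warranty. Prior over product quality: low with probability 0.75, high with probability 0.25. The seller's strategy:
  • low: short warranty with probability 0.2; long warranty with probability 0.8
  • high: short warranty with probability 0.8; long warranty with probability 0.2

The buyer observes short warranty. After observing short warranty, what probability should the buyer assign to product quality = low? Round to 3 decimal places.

0.429

P(short warranty) = 0.75·0.2 + 0.25·0.8 = 0.35
P(low | short warranty) = (0.75·0.2) / 0.35 = 0.15 / 0.35 = 0.428571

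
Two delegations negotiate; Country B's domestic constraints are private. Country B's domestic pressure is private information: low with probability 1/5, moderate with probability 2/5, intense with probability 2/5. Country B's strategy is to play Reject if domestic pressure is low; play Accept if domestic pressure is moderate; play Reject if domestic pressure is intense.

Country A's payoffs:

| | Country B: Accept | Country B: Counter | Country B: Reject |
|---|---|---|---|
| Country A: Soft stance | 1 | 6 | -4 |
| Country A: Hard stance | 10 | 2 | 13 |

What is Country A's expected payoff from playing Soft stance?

E[Soft stance] = 1/5·(-4) + 2/5·1 + 2/5·(-4) = (-4/5) + 2/5 + (-8/5) = -2

-2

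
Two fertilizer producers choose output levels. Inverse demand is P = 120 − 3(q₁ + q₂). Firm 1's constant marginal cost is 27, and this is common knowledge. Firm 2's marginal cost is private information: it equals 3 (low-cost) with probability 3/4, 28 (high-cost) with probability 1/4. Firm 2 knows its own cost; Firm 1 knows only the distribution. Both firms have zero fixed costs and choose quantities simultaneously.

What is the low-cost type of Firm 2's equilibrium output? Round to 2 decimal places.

15.32

Type-c best response for Firm 2: q₂(c) = (120 − c)/6 − q₁/2.
Firm 1 maximizes expected profit; its first-order condition is 120 − 6q₁ − 3E[q₂] − 27 = 0.
Substituting E[q₂] and solving: E[c₂] = 9.25, so q₁ = (120 − 2·27 + 9.25)/9 = 8.36111.
q₂(low-cost) = (120 − 3 − 3·8.36111)/6 = 15.3194.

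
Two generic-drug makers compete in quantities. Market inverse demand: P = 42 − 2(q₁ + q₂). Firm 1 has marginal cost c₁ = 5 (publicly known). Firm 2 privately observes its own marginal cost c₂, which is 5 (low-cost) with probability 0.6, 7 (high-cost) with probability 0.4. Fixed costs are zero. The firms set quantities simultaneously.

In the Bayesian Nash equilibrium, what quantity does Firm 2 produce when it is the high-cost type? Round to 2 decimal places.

Each type of Firm 2 best-responds to q₁; Firm 1 best-responds to the expected q₂ over Firm 2's types.
Firm 2 with cost c maximizes (42 − 2(q₁+q₂) − c)·q₂, giving q₂(c) = (42 − c − 2q₁)/4.
E[c₂] = 0.6·5 + 0.4·7 = 5.8
Firm 1's FOC against E[q₂] yields q₁ = (42 − 2·5 + E[c₂])/6 = (42 − 10 + 5.8)/6 = 6.3.
q₂(high-cost) = (42 − 7 − 2·6.3)/4 = 5.6.

5.60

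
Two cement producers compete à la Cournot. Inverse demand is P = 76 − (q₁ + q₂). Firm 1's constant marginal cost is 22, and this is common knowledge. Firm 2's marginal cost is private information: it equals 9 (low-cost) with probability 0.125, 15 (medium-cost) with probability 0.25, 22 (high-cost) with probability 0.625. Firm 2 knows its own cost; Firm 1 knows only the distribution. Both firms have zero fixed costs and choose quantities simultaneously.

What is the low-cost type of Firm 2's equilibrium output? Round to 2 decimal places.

Type-c best response for Firm 2: q₂(c) = (76 − c)/2 − q₁/2.
Firm 1 maximizes expected profit; its first-order condition is 76 − 2q₁ − E[q₂] − 22 = 0.
Substituting E[q₂] and solving: E[c₂] = 18.625, so q₁ = (76 − 2·22 + 18.625)/3 = 16.875.
q₂(low-cost) = (76 − 9 − 16.875)/2 = 25.0625.

25.06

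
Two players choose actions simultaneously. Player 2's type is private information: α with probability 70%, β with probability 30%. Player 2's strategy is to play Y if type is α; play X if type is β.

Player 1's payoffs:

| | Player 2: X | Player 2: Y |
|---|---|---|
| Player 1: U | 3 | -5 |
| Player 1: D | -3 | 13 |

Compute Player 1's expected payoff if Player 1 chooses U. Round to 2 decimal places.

-2.60

Take the expectation over Player 2's type, weighting each type's action by its prior probability.
E[U] = 0.7·(-5) + 0.3·3 = (-3.5) + 0.9 = -2.6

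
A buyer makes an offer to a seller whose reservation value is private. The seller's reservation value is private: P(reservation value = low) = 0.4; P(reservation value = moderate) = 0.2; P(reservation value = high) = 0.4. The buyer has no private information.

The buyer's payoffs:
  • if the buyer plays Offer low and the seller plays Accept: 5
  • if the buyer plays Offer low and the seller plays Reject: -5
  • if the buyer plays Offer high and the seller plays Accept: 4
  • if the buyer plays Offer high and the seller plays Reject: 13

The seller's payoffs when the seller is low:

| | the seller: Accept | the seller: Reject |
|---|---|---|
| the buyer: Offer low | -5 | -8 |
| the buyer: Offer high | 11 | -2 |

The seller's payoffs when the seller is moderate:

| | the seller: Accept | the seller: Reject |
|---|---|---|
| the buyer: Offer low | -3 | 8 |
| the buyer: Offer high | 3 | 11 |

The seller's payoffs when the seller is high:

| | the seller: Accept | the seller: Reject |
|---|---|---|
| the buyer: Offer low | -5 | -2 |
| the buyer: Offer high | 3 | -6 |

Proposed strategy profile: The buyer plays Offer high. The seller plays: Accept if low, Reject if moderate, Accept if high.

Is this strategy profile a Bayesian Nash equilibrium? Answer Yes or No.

Yes

The buyer plays Offer high: E[Offer high] = 0.4·(4) + 0.2·(13) + 0.4·(4) = 5.8; E[Offer low] = 3. Best-responding. ✓
The seller (reservation value low), facing Offer high: Accept gives 11, Reject gives -2. Proposed Accept is best. ✓
The seller (reservation value moderate), facing Offer high: Accept gives 3, Reject gives 11. Proposed Reject is best. ✓
The seller (reservation value high), facing Offer high: Accept gives 3, Reject gives -6. Proposed Accept is best. ✓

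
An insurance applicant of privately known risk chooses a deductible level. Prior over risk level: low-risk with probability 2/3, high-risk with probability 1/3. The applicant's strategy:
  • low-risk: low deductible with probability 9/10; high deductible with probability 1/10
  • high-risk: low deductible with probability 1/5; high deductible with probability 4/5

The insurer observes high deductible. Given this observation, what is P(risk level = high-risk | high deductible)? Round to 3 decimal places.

Apply Bayes' rule using the sender's strategy as the likelihood.
P(high deductible) = (2/3)·(1/10) + (1/3)·(4/5) = 1/3
P(high-risk | high deductible) = ((1/3)·(4/5)) / (1/3) = (4/15) / (1/3) = 4/5

0.800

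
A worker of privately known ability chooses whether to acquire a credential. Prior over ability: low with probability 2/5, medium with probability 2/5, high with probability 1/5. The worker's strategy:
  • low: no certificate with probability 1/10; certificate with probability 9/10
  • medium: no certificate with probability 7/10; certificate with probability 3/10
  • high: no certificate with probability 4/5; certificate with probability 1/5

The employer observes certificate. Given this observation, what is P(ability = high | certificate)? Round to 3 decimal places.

Apply Bayes' rule using the sender's strategy as the likelihood.
P(certificate) = (2/5)·(9/10) + (2/5)·(3/10) + (1/5)·(1/5) = 13/25
P(high | certificate) = ((1/5)·(1/5)) / (13/25) = (1/25) / (13/25) = 1/13

0.077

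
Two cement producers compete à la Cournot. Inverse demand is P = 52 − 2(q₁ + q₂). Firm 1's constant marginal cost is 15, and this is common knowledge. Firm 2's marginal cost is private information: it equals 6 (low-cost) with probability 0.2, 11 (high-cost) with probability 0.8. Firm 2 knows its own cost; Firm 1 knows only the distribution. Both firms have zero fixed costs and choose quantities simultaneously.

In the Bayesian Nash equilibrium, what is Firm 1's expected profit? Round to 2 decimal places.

Type-c best response for Firm 2: q₂(c) = (52 − c)/4 − q₁/2.
Firm 1 maximizes expected profit; its first-order condition is 52 − 4q₁ − 2E[q₂] − 15 = 0.
Substituting E[q₂] and solving: E[c₂] = 10, so q₁ = (52 − 2·15 + 10)/6 = 5.33333.
E[P] = 52 − 2·(q₁ + E[q₂]) = 25.6667; Firm 1's expected profit = (E[P] − 15)·q₁ = (25.6667 − 15)·5.33333 = 56.8889.

56.89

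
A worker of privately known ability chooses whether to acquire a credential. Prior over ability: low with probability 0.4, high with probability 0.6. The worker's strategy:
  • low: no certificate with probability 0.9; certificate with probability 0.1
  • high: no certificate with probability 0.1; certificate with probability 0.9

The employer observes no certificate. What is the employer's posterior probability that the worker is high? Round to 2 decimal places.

Apply Bayes' rule using the sender's strategy as the likelihood.
P(no certificate) = 0.4·0.9 + 0.6·0.1 = 0.42
P(high | no certificate) = (0.6·0.1) / 0.42 = 0.06 / 0.42 = 0.142857

0.14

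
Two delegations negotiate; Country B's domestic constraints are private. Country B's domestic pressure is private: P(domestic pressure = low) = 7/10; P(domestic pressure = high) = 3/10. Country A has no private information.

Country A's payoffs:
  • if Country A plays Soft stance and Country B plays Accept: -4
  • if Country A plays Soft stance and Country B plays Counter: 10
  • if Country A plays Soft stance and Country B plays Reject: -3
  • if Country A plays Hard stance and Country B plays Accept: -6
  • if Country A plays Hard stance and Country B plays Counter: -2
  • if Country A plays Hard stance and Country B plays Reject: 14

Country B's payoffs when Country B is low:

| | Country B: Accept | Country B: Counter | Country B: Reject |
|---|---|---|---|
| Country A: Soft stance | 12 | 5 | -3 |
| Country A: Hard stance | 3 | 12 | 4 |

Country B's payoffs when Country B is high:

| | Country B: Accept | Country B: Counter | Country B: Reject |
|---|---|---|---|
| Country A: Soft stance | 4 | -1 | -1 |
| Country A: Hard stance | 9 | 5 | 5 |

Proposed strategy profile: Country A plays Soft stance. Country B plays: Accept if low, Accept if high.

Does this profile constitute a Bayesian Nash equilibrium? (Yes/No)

Country A plays Soft stance: E[Soft stance] = 7/10·(-4) + 3/10·(-4) = -4; E[Hard stance] = -6. Best-responding. ✓
Country B (domestic pressure low), facing Soft stance: Accept gives 12, Counter gives 5, Reject gives -3. Proposed Accept is best. ✓
Country B (domestic pressure high), facing Soft stance: Accept gives 4, Counter gives -1, Reject gives -1. Proposed Accept is best. ✓

Yes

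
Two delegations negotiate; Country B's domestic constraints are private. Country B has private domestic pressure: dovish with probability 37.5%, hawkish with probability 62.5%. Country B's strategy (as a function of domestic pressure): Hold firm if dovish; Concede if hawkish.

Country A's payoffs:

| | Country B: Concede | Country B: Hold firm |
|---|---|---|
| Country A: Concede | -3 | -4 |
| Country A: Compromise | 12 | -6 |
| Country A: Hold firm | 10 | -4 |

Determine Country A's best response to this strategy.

Compromise

E[Concede] = 0.375·(-4) + 0.625·(-3) = -3.375
E[Compromise] = 0.375·(-6) + 0.625·(12) = 5.25
E[Hold firm] = 0.375·(-4) + 0.625·(10) = 4.75
Best response: Compromise (5.25 is the largest).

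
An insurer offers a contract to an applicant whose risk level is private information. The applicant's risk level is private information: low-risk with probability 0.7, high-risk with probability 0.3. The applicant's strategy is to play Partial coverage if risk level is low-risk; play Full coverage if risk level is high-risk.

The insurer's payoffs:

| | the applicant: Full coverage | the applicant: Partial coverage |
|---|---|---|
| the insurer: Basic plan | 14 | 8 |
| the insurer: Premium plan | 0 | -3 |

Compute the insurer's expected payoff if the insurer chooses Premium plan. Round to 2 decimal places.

-2.10

E[Premium plan] = 0.7·(-3) + 0.3·0 = (-2.1) + 0 = -2.1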